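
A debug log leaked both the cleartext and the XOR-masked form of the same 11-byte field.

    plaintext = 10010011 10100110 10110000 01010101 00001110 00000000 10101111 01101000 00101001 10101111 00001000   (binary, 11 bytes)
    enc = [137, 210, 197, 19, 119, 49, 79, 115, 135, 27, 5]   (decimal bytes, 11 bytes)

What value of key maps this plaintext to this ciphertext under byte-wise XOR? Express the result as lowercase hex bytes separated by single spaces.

1a 74 75 46 79 31 e0 1b ae b4 0d

Since enc = plaintext ⊕ key, XORing both sides with plaintext gives key = plaintext ⊕ enc.
byte 0: 93 xor 89 = 1a
byte 1: a6 xor d2 = 74
byte 2: b0 xor c5 = 75
byte 3: 55 xor 13 = 46
byte 4: 0e xor 77 = 79
byte 5: 00 xor 31 = 31
byte 6: af xor 4f = e0
byte 7: 68 xor 73 = 1b
byte 8: 29 xor 87 = ae
byte 9: af xor 1b = b4
byte 10: 08 xor 05 = 0d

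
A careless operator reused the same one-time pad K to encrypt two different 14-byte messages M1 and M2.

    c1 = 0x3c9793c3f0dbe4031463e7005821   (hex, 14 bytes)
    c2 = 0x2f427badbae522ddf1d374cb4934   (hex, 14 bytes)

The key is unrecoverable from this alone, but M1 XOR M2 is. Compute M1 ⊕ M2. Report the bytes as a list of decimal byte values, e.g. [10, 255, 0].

c1 ⊕ c2 = (M1 ⊕ K) ⊕ (M2 ⊕ K) = M1 ⊕ M2 — the shared key cancels under XOR.
byte 0:  60 ^  47 =  19
byte 1: 151 ^  66 = 213
byte 2: 147 ^ 123 = 232
byte 3: 195 ^ 173 = 110
byte 4: 240 ^ 186 =  74
byte 5: 219 ^ 229 =  62
byte 6: 228 ^  34 = 198
byte 7:   3 ^ 221 = 222
byte 8:  20 ^ 241 = 229
byte 9:  99 ^ 211 = 176
byte 10: 231 ^ 116 = 147
byte 11:   0 ^ 203 = 203
byte 12:  88 ^  73 =  17
byte 13:  33 ^  52 =  21

[19, 213, 232, 110, 74, 62, 198, 222, 229, 176, 147, 203, 17, 21]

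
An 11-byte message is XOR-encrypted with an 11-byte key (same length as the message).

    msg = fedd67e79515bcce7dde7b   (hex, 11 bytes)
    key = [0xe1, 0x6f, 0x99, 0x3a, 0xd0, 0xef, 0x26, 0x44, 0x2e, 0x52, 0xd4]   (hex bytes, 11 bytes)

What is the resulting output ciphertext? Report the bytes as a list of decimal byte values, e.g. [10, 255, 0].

[31, 178, 254, 221, 69, 250, 154, 138, 83, 140, 175]

XOR is its own inverse, so applying the key byte-wise gives the result directly.
fe ⊕ e1 = 1f
dd ⊕ 6f = b2
67 ⊕ 99 = fe
e7 ⊕ 3a = dd
95 ⊕ d0 = 45
15 ⊕ ef = fa
bc ⊕ 26 = 9a
ce ⊕ 44 = 8a
7d ⊕ 2e = 53
de ⊕ 52 = 8c
7b ⊕ d4 = af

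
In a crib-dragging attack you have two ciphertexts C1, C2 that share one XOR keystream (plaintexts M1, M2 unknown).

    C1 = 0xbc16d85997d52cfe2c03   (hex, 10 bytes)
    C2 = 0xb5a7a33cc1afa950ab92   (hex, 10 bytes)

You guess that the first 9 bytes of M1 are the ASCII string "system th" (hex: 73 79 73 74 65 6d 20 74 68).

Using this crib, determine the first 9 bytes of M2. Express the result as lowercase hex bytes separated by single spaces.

First, C1 ⊕ C2 = (M1 ⊕ K) ⊕ (M2 ⊕ K) = M1 ⊕ M2, so the key drops out. Then M2 = (M1 ⊕ M2) ⊕ M1 over the first 9 bytes.
byte 0: (bc ^ b5) ^ 73 = 09 ^ 73 = 7a
byte 1: (16 ^ a7) ^ 79 = b1 ^ 79 = c8
byte 2: (d8 ^ a3) ^ 73 = 7b ^ 73 = 08
byte 3: (59 ^ 3c) ^ 74 = 65 ^ 74 = 11
byte 4: (97 ^ c1) ^ 65 = 56 ^ 65 = 33
byte 5: (d5 ^ af) ^ 6d = 7a ^ 6d = 17
byte 6: (2c ^ a9) ^ 20 = 85 ^ 20 = a5
byte 7: (fe ^ 50) ^ 74 = ae ^ 74 = da
byte 8: (2c ^ ab) ^ 68 = 87 ^ 68 = ef

7a c8 08 11 33 17 a5 da ef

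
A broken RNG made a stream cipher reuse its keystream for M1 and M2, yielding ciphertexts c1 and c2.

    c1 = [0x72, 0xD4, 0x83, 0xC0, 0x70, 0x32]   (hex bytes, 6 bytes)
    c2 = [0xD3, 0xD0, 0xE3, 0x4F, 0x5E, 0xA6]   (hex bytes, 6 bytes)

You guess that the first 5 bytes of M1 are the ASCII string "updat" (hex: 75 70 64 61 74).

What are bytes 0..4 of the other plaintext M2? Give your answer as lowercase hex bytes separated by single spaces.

First, c1 ⊕ c2 = (M1 ⊕ K) ⊕ (M2 ⊕ K) = M1 ⊕ M2, so the key drops out. Then M2 = (M1 ⊕ M2) ⊕ M1 over the first 5 bytes.
byte 0: (72 ^ d3) ^ 75 = a1 ^ 75 = d4
byte 1: (d4 ^ d0) ^ 70 = 04 ^ 70 = 74
byte 2: (83 ^ e3) ^ 64 = 60 ^ 64 = 04
byte 3: (c0 ^ 4f) ^ 61 = 8f ^ 61 = ee
byte 4: (70 ^ 5e) ^ 74 = 2e ^ 74 = 5a

d4 74 04 ee 5a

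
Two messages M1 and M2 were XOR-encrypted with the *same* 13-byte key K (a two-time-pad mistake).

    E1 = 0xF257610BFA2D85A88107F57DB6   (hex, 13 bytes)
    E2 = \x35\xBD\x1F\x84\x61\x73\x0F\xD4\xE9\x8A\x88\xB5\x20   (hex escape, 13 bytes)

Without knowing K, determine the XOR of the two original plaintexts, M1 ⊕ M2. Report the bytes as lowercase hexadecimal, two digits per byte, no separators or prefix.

c7ea7e8f9b5e8a7c688d7dc896

E1 ⊕ E2 = (M1 ⊕ K) ⊕ (M2 ⊕ K) = M1 ⊕ M2 — the shared key cancels under XOR.
f2 XOR 35 = c7
57 XOR bd = ea
61 XOR 1f = 7e
0b XOR 84 = 8f
fa XOR 61 = 9b
2d XOR 73 = 5e
85 XOR 0f = 8a
a8 XOR d4 = 7c
81 XOR e9 = 68
07 XOR 8a = 8d
f5 XOR 88 = 7d
7d XOR b5 = c8
b6 XOR 20 = 96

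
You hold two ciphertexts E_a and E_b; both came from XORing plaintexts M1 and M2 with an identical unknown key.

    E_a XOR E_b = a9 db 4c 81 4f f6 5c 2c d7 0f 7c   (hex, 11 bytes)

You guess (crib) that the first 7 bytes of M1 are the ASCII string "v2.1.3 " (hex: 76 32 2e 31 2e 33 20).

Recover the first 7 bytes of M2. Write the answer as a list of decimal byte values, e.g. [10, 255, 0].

[223, 233, 98, 176, 97, 197, 124]

Since E_a ⊕ E_b = M1 ⊕ M2, XORing with the guessed M1 bytes yields the corresponding M2 bytes: M2 = (E_a ⊕ E_b) ⊕ M1.
a9 XOR 76 = df
db XOR 32 = e9
4c XOR 2e = 62
81 XOR 31 = b0
4f XOR 2e = 61
f6 XOR 33 = c5
5c XOR 20 = 7c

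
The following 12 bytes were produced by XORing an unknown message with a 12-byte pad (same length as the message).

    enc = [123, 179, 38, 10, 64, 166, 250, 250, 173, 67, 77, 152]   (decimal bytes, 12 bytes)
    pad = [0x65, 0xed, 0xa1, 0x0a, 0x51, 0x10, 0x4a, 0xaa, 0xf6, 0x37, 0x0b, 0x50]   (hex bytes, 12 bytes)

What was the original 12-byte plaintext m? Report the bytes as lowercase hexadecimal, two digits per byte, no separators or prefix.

123 XOR 101 =  30
179 XOR 237 =  94
 38 XOR 161 = 135
 10 XOR  10 =   0
 64 XOR  81 =  17
166 XOR  16 = 182
250 XOR  74 = 176
250 XOR 170 =  80
173 XOR 246 =  91
 67 XOR  55 = 116
 77 XOR  11 =  70
152 XOR  80 = 200

1e5e870011b6b0505b7446c8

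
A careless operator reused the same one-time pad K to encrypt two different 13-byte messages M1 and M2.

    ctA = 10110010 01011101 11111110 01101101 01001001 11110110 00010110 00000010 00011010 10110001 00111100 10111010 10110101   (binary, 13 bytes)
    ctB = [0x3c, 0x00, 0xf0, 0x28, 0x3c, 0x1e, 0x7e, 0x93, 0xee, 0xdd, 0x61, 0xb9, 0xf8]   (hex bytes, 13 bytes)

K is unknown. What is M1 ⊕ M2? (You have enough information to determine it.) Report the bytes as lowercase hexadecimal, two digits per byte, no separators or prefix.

ctA ⊕ ctB = (M1 ⊕ K) ⊕ (M2 ⊕ K) = M1 ⊕ M2 — the shared key cancels under XOR.
10110010 ^ 00111100 = 10001110
01011101 ^ 00000000 = 01011101
11111110 ^ 11110000 = 00001110
01101101 ^ 00101000 = 01000101
01001001 ^ 00111100 = 01110101
11110110 ^ 00011110 = 11101000
00010110 ^ 01111110 = 01101000
00000010 ^ 10010011 = 10010001
00011010 ^ 11101110 = 11110100
10110001 ^ 11011101 = 01101100
00111100 ^ 01100001 = 01011101
10111010 ^ 10111001 = 00000011
10110101 ^ 11111000 = 01001101

8e5d0e4575e86891f46c5d034d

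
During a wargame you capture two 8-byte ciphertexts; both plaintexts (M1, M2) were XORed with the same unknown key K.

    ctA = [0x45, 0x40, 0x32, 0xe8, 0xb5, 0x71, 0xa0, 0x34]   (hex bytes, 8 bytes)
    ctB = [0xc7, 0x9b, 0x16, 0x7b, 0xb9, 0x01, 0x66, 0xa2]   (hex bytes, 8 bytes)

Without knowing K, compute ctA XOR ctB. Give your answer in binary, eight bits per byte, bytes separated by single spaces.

10000010 11011011 00100100 10010011 00001100 01110000 11000110 10010110

ctA ⊕ ctB = (M1 ⊕ K) ⊕ (M2 ⊕ K) = M1 ⊕ M2 — the shared key cancels under XOR.
01000101 xor 11000111 = 10000010
01000000 xor 10011011 = 11011011
00110010 xor 00010110 = 00100100
11101000 xor 01111011 = 10010011
10110101 xor 10111001 = 00001100
01110001 xor 00000001 = 01110000
10100000 xor 01100110 = 11000110
00110100 xor 10100010 = 10010110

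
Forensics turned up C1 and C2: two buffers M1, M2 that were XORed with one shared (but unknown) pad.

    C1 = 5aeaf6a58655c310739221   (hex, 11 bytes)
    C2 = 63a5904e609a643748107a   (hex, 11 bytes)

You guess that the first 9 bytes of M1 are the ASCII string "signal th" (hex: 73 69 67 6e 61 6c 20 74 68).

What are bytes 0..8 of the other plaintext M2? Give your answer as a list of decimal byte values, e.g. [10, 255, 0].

[74, 38, 1, 133, 135, 163, 135, 83, 83]

First, C1 ⊕ C2 = (M1 ⊕ K) ⊕ (M2 ⊕ K) = M1 ⊕ M2, so the key drops out. Then M2 = (M1 ⊕ M2) ⊕ M1 over the first 9 bytes.
byte 0: (5a XOR 63) XOR 73 = 39 XOR 73 = 4a
byte 1: (ea XOR a5) XOR 69 = 4f XOR 69 = 26
byte 2: (f6 XOR 90) XOR 67 = 66 XOR 67 = 01
byte 3: (a5 XOR 4e) XOR 6e = eb XOR 6e = 85
byte 4: (86 XOR 60) XOR 61 = e6 XOR 61 = 87
byte 5: (55 XOR 9a) XOR 6c = cf XOR 6c = a3
byte 6: (c3 XOR 64) XOR 20 = a7 XOR 20 = 87
byte 7: (10 XOR 37) XOR 74 = 27 XOR 74 = 53
byte 8: (73 XOR 48) XOR 68 = 3b XOR 68 = 53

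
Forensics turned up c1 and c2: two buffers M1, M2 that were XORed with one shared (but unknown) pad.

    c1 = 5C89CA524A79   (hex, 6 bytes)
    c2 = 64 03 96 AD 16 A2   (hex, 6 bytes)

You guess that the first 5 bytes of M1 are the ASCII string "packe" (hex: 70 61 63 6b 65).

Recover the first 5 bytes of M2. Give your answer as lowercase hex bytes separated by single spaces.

48 eb 3f 94 39

First, c1 ⊕ c2 = (M1 ⊕ K) ⊕ (M2 ⊕ K) = M1 ⊕ M2, so the key drops out. Then M2 = (M1 ⊕ M2) ⊕ M1 over the first 5 bytes.
byte 0: (5c ⊕ 64) ⊕ 70 = 38 ⊕ 70 = 48
byte 1: (89 ⊕ 03) ⊕ 61 = 8a ⊕ 61 = eb
byte 2: (ca ⊕ 96) ⊕ 63 = 5c ⊕ 63 = 3f
byte 3: (52 ⊕ ad) ⊕ 6b = ff ⊕ 6b = 94
byte 4: (4a ⊕ 16) ⊕ 65 = 5c ⊕ 65 = 39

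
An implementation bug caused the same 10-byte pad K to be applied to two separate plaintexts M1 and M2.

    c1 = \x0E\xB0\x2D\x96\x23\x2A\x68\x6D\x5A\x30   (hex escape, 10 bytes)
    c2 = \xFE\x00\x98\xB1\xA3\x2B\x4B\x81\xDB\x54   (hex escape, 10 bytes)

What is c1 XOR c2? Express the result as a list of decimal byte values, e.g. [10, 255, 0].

[240, 176, 181, 39, 128, 1, 35, 236, 129, 100]

c1 ⊕ c2 = (M1 ⊕ K) ⊕ (M2 ⊕ K) = M1 ⊕ M2 — the shared key cancels under XOR.
byte 0: 0e xor fe = f0
byte 1: b0 xor 00 = b0
byte 2: 2d xor 98 = b5
byte 3: 96 xor b1 = 27
byte 4: 23 xor a3 = 80
byte 5: 2a xor 2b = 01
byte 6: 68 xor 4b = 23
byte 7: 6d xor 81 = ec
byte 8: 5a xor db = 81
byte 9: 30 xor 54 = 64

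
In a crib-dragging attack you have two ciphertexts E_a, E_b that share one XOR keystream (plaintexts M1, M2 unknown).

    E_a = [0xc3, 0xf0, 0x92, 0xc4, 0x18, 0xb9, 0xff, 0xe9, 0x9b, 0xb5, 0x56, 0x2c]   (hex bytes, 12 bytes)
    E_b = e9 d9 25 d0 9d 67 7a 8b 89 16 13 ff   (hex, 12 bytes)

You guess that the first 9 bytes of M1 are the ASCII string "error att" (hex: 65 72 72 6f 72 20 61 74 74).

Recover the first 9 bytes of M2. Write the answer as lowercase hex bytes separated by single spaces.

First, E_a ⊕ E_b = (M1 ⊕ K) ⊕ (M2 ⊕ K) = M1 ⊕ M2, so the key drops out. Then M2 = (M1 ⊕ M2) ⊕ M1 over the first 9 bytes.
byte 0: (c3 ⊕ e9) ⊕ 65 = 2a ⊕ 65 = 4f
byte 1: (f0 ⊕ d9) ⊕ 72 = 29 ⊕ 72 = 5b
byte 2: (92 ⊕ 25) ⊕ 72 = b7 ⊕ 72 = c5
byte 3: (c4 ⊕ d0) ⊕ 6f = 14 ⊕ 6f = 7b
byte 4: (18 ⊕ 9d) ⊕ 72 = 85 ⊕ 72 = f7
byte 5: (b9 ⊕ 67) ⊕ 20 = de ⊕ 20 = fe
byte 6: (ff ⊕ 7a) ⊕ 61 = 85 ⊕ 61 = e4
byte 7: (e9 ⊕ 8b) ⊕ 74 = 62 ⊕ 74 = 16
byte 8: (9b ⊕ 89) ⊕ 74 = 12 ⊕ 74 = 66

4f 5b c5 7b f7 fe e4 16 66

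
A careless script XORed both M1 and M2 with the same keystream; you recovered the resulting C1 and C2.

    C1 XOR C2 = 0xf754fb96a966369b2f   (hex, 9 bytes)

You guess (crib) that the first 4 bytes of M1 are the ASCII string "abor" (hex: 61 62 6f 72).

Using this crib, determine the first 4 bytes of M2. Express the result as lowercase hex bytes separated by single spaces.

Since C1 ⊕ C2 = M1 ⊕ M2, XORing with the guessed M1 bytes yields the corresponding M2 bytes: M2 = (C1 ⊕ C2) ⊕ M1.
byte 0: f7 ⊕ 61 = 96
byte 1: 54 ⊕ 62 = 36
byte 2: fb ⊕ 6f = 94
byte 3: 96 ⊕ 72 = e4

96 36 94 e4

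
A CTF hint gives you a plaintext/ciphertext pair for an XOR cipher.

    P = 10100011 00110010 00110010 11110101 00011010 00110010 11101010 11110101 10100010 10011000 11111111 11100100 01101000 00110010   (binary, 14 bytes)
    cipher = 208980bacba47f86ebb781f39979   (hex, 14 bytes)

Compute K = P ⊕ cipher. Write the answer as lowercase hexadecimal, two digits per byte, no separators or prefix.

83bbb24fd1969573492f7e17f14b

Since cipher = P ⊕ K, XORing both sides with P gives K = P ⊕ cipher.
byte 0: a3 XOR 20 = 83
byte 1: 32 XOR 89 = bb
byte 2: 32 XOR 80 = b2
byte 3: f5 XOR ba = 4f
byte 4: 1a XOR cb = d1
byte 5: 32 XOR a4 = 96
byte 6: ea XOR 7f = 95
byte 7: f5 XOR 86 = 73
byte 8: a2 XOR eb = 49
byte 9: 98 XOR b7 = 2f
byte 10: ff XOR 81 = 7e
byte 11: e4 XOR f3 = 17
byte 12: 68 XOR 99 = f1
byte 13: 32 XOR 79 = 4b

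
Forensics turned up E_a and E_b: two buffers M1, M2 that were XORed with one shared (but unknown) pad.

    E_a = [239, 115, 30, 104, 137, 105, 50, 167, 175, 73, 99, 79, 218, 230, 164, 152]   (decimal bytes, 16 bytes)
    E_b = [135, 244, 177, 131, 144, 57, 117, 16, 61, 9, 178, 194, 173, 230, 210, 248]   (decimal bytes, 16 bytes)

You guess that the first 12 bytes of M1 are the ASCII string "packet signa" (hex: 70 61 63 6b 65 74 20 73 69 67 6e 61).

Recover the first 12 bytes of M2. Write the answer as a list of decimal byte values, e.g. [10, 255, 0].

First, E_a ⊕ E_b = (M1 ⊕ K) ⊕ (M2 ⊕ K) = M1 ⊕ M2, so the key drops out. Then M2 = (M1 ⊕ M2) ⊕ M1 over the first 12 bytes.
byte 0: (ef ⊕ 87) ⊕ 70 = 68 ⊕ 70 = 18
byte 1: (73 ⊕ f4) ⊕ 61 = 87 ⊕ 61 = e6
byte 2: (1e ⊕ b1) ⊕ 63 = af ⊕ 63 = cc
byte 3: (68 ⊕ 83) ⊕ 6b = eb ⊕ 6b = 80
byte 4: (89 ⊕ 90) ⊕ 65 = 19 ⊕ 65 = 7c
byte 5: (69 ⊕ 39) ⊕ 74 = 50 ⊕ 74 = 24
byte 6: (32 ⊕ 75) ⊕ 20 = 47 ⊕ 20 = 67
byte 7: (a7 ⊕ 10) ⊕ 73 = b7 ⊕ 73 = c4
byte 8: (af ⊕ 3d) ⊕ 69 = 92 ⊕ 69 = fb
byte 9: (49 ⊕ 09) ⊕ 67 = 40 ⊕ 67 = 27
byte 10: (63 ⊕ b2) ⊕ 6e = d1 ⊕ 6e = bf
byte 11: (4f ⊕ c2) ⊕ 61 = 8d ⊕ 61 = ec

[24, 230, 204, 128, 124, 36, 103, 196, 251, 39, 191, 236]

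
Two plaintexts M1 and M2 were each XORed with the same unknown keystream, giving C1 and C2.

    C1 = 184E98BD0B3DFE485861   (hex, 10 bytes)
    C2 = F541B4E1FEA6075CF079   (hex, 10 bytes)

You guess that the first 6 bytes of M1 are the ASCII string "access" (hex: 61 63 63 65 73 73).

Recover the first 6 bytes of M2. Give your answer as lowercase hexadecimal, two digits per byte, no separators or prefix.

8c6c4f3986e8

First, C1 ⊕ C2 = (M1 ⊕ K) ⊕ (M2 ⊕ K) = M1 ⊕ M2, so the key drops out. Then M2 = (M1 ⊕ M2) ⊕ M1 over the first 6 bytes.
byte 0: (18 ⊕ f5) ⊕ 61 = ed ⊕ 61 = 8c
byte 1: (4e ⊕ 41) ⊕ 63 = 0f ⊕ 63 = 6c
byte 2: (98 ⊕ b4) ⊕ 63 = 2c ⊕ 63 = 4f
byte 3: (bd ⊕ e1) ⊕ 65 = 5c ⊕ 65 = 39
byte 4: (0b ⊕ fe) ⊕ 73 = f5 ⊕ 73 = 86
byte 5: (3d ⊕ a6) ⊕ 73 = 9b ⊕ 73 = e8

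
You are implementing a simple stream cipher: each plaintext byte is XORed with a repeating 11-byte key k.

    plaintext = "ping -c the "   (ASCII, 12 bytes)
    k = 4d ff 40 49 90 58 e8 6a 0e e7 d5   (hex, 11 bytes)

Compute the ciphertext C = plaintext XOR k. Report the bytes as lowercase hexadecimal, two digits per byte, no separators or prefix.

The 11-byte key repeats, so the effective keystream is 4d ff 40 49 90 58 e8 6a 0e e7 d5 4d.
byte 0: 70 ^ 4d = 3d
byte 1: 69 ^ ff = 96
byte 2: 6e ^ 40 = 2e
byte 3: 67 ^ 49 = 2e
byte 4: 20 ^ 90 = b0
byte 5: 2d ^ 58 = 75
byte 6: 63 ^ e8 = 8b
byte 7: 20 ^ 6a = 4a
byte 8: 74 ^ 0e = 7a
byte 9: 68 ^ e7 = 8f
byte 10: 65 ^ d5 = b0
byte 11: 20 ^ 4d = 6d

3d962e2eb0758b4a7a8fb06d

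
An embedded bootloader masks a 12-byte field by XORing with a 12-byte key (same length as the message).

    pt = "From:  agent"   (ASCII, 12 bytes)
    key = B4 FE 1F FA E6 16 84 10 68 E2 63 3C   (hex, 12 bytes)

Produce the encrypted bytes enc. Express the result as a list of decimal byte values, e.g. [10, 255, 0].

byte 0: 46 ⊕ b4 = f2
byte 1: 72 ⊕ fe = 8c
byte 2: 6f ⊕ 1f = 70
byte 3: 6d ⊕ fa = 97
byte 4: 3a ⊕ e6 = dc
byte 5: 20 ⊕ 16 = 36
byte 6: 20 ⊕ 84 = a4
byte 7: 61 ⊕ 10 = 71
byte 8: 67 ⊕ 68 = 0f
byte 9: 65 ⊕ e2 = 87
byte 10: 6e ⊕ 63 = 0d
byte 11: 74 ⊕ 3c = 48

[242, 140, 112, 151, 220, 54, 164, 113, 15, 135, 13, 72]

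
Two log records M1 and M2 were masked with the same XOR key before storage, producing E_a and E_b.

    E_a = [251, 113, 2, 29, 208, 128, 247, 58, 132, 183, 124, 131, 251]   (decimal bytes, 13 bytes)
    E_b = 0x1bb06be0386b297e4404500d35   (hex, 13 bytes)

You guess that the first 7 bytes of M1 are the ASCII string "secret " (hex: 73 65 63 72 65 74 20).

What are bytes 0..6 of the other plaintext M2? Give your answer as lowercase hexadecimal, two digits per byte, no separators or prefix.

93a40a8f8d9ffe

First, E_a ⊕ E_b = (M1 ⊕ K) ⊕ (M2 ⊕ K) = M1 ⊕ M2, so the key drops out. Then M2 = (M1 ⊕ M2) ⊕ M1 over the first 7 bytes.
byte 0: (fb xor 1b) xor 73 = e0 xor 73 = 93
byte 1: (71 xor b0) xor 65 = c1 xor 65 = a4
byte 2: (02 xor 6b) xor 63 = 69 xor 63 = 0a
byte 3: (1d xor e0) xor 72 = fd xor 72 = 8f
byte 4: (d0 xor 38) xor 65 = e8 xor 65 = 8d
byte 5: (80 xor 6b) xor 74 = eb xor 74 = 9f
byte 6: (f7 xor 29) xor 20 = de xor 20 = fe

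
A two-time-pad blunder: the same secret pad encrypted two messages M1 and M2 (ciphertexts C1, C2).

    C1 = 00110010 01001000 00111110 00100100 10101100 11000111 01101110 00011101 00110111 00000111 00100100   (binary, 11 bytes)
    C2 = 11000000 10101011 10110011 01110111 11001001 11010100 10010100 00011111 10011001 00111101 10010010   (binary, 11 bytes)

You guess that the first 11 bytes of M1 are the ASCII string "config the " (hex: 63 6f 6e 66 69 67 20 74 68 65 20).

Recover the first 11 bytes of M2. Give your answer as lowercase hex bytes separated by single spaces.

First, C1 ⊕ C2 = (M1 ⊕ K) ⊕ (M2 ⊕ K) = M1 ⊕ M2, so the key drops out. Then M2 = (M1 ⊕ M2) ⊕ M1 over the first 11 bytes.
byte 0: (32 ^ c0) ^ 63 = f2 ^ 63 = 91
byte 1: (48 ^ ab) ^ 6f = e3 ^ 6f = 8c
byte 2: (3e ^ b3) ^ 6e = 8d ^ 6e = e3
byte 3: (24 ^ 77) ^ 66 = 53 ^ 66 = 35
byte 4: (ac ^ c9) ^ 69 = 65 ^ 69 = 0c
byte 5: (c7 ^ d4) ^ 67 = 13 ^ 67 = 74
byte 6: (6e ^ 94) ^ 20 = fa ^ 20 = da
byte 7: (1d ^ 1f) ^ 74 = 02 ^ 74 = 76
byte 8: (37 ^ 99) ^ 68 = ae ^ 68 = c6
byte 9: (07 ^ 3d) ^ 65 = 3a ^ 65 = 5f
byte 10: (24 ^ 92) ^ 20 = b6 ^ 20 = 96

91 8c e3 35 0c 74 da 76 c6 5f 96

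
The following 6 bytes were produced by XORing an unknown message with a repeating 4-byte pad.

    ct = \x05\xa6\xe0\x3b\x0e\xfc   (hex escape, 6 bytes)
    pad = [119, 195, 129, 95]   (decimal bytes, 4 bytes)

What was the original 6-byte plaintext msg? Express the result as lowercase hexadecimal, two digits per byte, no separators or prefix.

The 4-byte key repeats, so the effective keystream is 77 c3 81 5f 77 c3.
byte 0:   5 ^ 119 = 114
byte 1: 166 ^ 195 = 101
byte 2: 224 ^ 129 =  97
byte 3:  59 ^  95 = 100
byte 4:  14 ^ 119 = 121
byte 5: 252 ^ 195 =  63

72656164793f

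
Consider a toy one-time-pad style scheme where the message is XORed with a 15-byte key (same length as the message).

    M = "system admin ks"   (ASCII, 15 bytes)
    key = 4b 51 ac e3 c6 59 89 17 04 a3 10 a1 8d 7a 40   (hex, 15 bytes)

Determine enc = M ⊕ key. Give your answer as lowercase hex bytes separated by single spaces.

38 28 df 97 a3 34 a9 76 60 ce 79 cf ad 11 33

byte 0: 115 XOR  75 =  56
byte 1: 121 XOR  81 =  40
byte 2: 115 XOR 172 = 223
byte 3: 116 XOR 227 = 151
byte 4: 101 XOR 198 = 163
byte 5: 109 XOR  89 =  52
byte 6:  32 XOR 137 = 169
byte 7:  97 XOR  23 = 118
byte 8: 100 XOR   4 =  96
byte 9: 109 XOR 163 = 206
byte 10: 105 XOR  16 = 121
byte 11: 110 XOR 161 = 207
byte 12:  32 XOR 141 = 173
byte 13: 107 XOR 122 =  17
byte 14: 115 XOR  64 =  51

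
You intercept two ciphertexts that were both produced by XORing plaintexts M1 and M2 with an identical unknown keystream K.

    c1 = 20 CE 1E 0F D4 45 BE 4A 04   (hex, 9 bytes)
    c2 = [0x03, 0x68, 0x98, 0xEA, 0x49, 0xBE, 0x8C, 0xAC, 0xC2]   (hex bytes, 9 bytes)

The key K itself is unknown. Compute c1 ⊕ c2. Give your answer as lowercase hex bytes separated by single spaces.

c1 ⊕ c2 = (M1 ⊕ K) ⊕ (M2 ⊕ K) = M1 ⊕ M2 — the shared key cancels under XOR.
byte 0: 20 XOR 03 = 23
byte 1: ce XOR 68 = a6
byte 2: 1e XOR 98 = 86
byte 3: 0f XOR ea = e5
byte 4: d4 XOR 49 = 9d
byte 5: 45 XOR be = fb
byte 6: be XOR 8c = 32
byte 7: 4a XOR ac = e6
byte 8: 04 XOR c2 = c6

23 a6 86 e5 9d fb 32 e6 c6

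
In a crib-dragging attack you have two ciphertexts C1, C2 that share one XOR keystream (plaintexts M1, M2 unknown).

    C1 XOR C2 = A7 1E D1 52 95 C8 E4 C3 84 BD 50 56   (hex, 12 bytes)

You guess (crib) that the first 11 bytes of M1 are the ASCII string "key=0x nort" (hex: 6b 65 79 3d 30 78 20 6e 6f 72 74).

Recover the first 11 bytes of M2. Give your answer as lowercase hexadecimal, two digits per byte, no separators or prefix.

Since C1 ⊕ C2 = M1 ⊕ M2, XORing with the guessed M1 bytes yields the corresponding M2 bytes: M2 = (C1 ⊕ C2) ⊕ M1.
167 xor 107 = 204
 30 xor 101 = 123
209 xor 121 = 168
 82 xor  61 = 111
149 xor  48 = 165
200 xor 120 = 176
228 xor  32 = 196
195 xor 110 = 173
132 xor 111 = 235
189 xor 114 = 207
 80 xor 116 =  36

cc7ba86fa5b0c4adebcf24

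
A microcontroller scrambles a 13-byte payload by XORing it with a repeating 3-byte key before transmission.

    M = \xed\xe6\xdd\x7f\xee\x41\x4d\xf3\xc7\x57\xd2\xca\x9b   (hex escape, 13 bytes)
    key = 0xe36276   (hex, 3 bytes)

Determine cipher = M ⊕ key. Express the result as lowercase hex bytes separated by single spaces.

The 3-byte key repeats, so the effective keystream is e3 62 76 e3 62 76 e3 62 76 e3 62 76 e3.
byte 0: 11101101 XOR 11100011 = 00001110
byte 1: 11100110 XOR 01100010 = 10000100
byte 2: 11011101 XOR 01110110 = 10101011
byte 3: 01111111 XOR 11100011 = 10011100
byte 4: 11101110 XOR 01100010 = 10001100
byte 5: 01000001 XOR 01110110 = 00110111
byte 6: 01001101 XOR 11100011 = 10101110
byte 7: 11110011 XOR 01100010 = 10010001
byte 8: 11000111 XOR 01110110 = 10110001
byte 9: 01010111 XOR 11100011 = 10110100
byte 10: 11010010 XOR 01100010 = 10110000
byte 11: 11001010 XOR 01110110 = 10111100
byte 12: 10011011 XOR 11100011 = 01111000

0e 84 ab 9c 8c 37 ae 91 b1 b4 b0 bc 78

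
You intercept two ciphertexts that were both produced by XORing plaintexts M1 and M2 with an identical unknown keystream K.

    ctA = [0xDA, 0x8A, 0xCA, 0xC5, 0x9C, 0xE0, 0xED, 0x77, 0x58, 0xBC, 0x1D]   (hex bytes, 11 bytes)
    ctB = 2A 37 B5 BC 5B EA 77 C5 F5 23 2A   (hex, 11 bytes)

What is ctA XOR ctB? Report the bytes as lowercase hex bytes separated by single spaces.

f0 bd 7f 79 c7 0a 9a b2 ad 9f 37

ctA ⊕ ctB = (M1 ⊕ K) ⊕ (M2 ⊕ K) = M1 ⊕ M2 — the shared key cancels under XOR.
da ^ 2a = f0
8a ^ 37 = bd
ca ^ b5 = 7f
c5 ^ bc = 79
9c ^ 5b = c7
e0 ^ ea = 0a
ed ^ 77 = 9a
77 ^ c5 = b2
58 ^ f5 = ad
bc ^ 23 = 9f
1d ^ 2a = 37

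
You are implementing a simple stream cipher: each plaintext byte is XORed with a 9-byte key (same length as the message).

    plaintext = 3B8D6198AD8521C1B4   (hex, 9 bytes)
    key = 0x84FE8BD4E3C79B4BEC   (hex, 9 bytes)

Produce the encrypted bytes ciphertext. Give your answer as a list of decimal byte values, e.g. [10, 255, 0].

00111011 XOR 10000100 = 10111111
10001101 XOR 11111110 = 01110011
01100001 XOR 10001011 = 11101010
10011000 XOR 11010100 = 01001100
10101101 XOR 11100011 = 01001110
10000101 XOR 11000111 = 01000010
00100001 XOR 10011011 = 10111010
11000001 XOR 01001011 = 10001010
10110100 XOR 11101100 = 01011000

[191, 115, 234, 76, 78, 66, 186, 138, 88]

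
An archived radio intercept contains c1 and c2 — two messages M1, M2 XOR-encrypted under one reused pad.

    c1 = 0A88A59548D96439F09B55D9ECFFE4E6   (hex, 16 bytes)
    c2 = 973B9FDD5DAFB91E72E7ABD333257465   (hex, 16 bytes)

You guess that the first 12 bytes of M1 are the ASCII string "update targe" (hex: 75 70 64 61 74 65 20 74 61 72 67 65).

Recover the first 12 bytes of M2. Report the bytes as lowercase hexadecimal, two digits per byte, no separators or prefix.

e8c35e296113fd53e30e996f

First, c1 ⊕ c2 = (M1 ⊕ K) ⊕ (M2 ⊕ K) = M1 ⊕ M2, so the key drops out. Then M2 = (M1 ⊕ M2) ⊕ M1 over the first 12 bytes.
byte 0: (0a ⊕ 97) ⊕ 75 = 9d ⊕ 75 = e8
byte 1: (88 ⊕ 3b) ⊕ 70 = b3 ⊕ 70 = c3
byte 2: (a5 ⊕ 9f) ⊕ 64 = 3a ⊕ 64 = 5e
byte 3: (95 ⊕ dd) ⊕ 61 = 48 ⊕ 61 = 29
byte 4: (48 ⊕ 5d) ⊕ 74 = 15 ⊕ 74 = 61
byte 5: (d9 ⊕ af) ⊕ 65 = 76 ⊕ 65 = 13
byte 6: (64 ⊕ b9) ⊕ 20 = dd ⊕ 20 = fd
byte 7: (39 ⊕ 1e) ⊕ 74 = 27 ⊕ 74 = 53
byte 8: (f0 ⊕ 72) ⊕ 61 = 82 ⊕ 61 = e3
byte 9: (9b ⊕ e7) ⊕ 72 = 7c ⊕ 72 = 0e
byte 10: (55 ⊕ ab) ⊕ 67 = fe ⊕ 67 = 99
byte 11: (d9 ⊕ d3) ⊕ 65 = 0a ⊕ 65 = 6f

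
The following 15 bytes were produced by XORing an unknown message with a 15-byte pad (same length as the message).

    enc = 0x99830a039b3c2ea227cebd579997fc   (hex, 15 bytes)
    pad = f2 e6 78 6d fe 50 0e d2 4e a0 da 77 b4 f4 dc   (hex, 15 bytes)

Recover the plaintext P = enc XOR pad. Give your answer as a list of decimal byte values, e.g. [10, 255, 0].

10011001 ^ 11110010 = 01101011
10000011 ^ 11100110 = 01100101
00001010 ^ 01111000 = 01110010
00000011 ^ 01101101 = 01101110
10011011 ^ 11111110 = 01100101
00111100 ^ 01010000 = 01101100
00101110 ^ 00001110 = 00100000
10100010 ^ 11010010 = 01110000
00100111 ^ 01001110 = 01101001
11001110 ^ 10100000 = 01101110
10111101 ^ 11011010 = 01100111
01010111 ^ 01110111 = 00100000
10011001 ^ 10110100 = 00101101
10010111 ^ 11110100 = 01100011
11111100 ^ 11011100 = 00100000

[107, 101, 114, 110, 101, 108, 32, 112, 105, 110, 103, 32, 45, 99, 32]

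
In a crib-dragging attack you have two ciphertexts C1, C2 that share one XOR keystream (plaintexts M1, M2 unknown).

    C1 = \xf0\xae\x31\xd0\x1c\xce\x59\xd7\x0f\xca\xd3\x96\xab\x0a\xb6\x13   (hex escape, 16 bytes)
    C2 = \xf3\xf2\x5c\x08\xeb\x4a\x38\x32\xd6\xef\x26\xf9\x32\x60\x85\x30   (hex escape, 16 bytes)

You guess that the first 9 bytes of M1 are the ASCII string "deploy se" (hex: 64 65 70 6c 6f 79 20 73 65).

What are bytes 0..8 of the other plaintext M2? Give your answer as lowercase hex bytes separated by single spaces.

67 39 1d b4 98 fd 41 96 bc

First, C1 ⊕ C2 = (M1 ⊕ K) ⊕ (M2 ⊕ K) = M1 ⊕ M2, so the key drops out. Then M2 = (M1 ⊕ M2) ⊕ M1 over the first 9 bytes.
byte 0: (f0 XOR f3) XOR 64 = 03 XOR 64 = 67
byte 1: (ae XOR f2) XOR 65 = 5c XOR 65 = 39
byte 2: (31 XOR 5c) XOR 70 = 6d XOR 70 = 1d
byte 3: (d0 XOR 08) XOR 6c = d8 XOR 6c = b4
byte 4: (1c XOR eb) XOR 6f = f7 XOR 6f = 98
byte 5: (ce XOR 4a) XOR 79 = 84 XOR 79 = fd
byte 6: (59 XOR 38) XOR 20 = 61 XOR 20 = 41
byte 7: (d7 XOR 32) XOR 73 = e5 XOR 73 = 96
byte 8: (0f XOR d6) XOR 65 = d9 XOR 65 = bc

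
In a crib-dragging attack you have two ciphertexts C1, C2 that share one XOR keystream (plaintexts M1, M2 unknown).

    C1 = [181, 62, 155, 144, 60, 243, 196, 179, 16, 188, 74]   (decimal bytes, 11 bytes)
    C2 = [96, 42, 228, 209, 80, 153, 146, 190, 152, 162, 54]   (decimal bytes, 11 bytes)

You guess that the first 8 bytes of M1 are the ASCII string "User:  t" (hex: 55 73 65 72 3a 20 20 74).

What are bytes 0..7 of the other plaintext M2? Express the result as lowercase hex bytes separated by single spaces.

80 67 1a 33 56 4a 76 79

First, C1 ⊕ C2 = (M1 ⊕ K) ⊕ (M2 ⊕ K) = M1 ⊕ M2, so the key drops out. Then M2 = (M1 ⊕ M2) ⊕ M1 over the first 8 bytes.
byte 0: (b5 XOR 60) XOR 55 = d5 XOR 55 = 80
byte 1: (3e XOR 2a) XOR 73 = 14 XOR 73 = 67
byte 2: (9b XOR e4) XOR 65 = 7f XOR 65 = 1a
byte 3: (90 XOR d1) XOR 72 = 41 XOR 72 = 33
byte 4: (3c XOR 50) XOR 3a = 6c XOR 3a = 56
byte 5: (f3 XOR 99) XOR 20 = 6a XOR 20 = 4a
byte 6: (c4 XOR 92) XOR 20 = 56 XOR 20 = 76
byte 7: (b3 XOR be) XOR 74 = 0d XOR 74 = 79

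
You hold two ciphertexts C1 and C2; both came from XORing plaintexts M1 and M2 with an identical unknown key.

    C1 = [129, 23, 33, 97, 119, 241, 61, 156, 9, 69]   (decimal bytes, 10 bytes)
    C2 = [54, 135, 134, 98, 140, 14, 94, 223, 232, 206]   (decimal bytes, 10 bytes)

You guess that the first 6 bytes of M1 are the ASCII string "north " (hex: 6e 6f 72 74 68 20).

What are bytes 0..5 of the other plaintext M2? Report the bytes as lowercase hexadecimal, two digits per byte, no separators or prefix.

First, C1 ⊕ C2 = (M1 ⊕ K) ⊕ (M2 ⊕ K) = M1 ⊕ M2, so the key drops out. Then M2 = (M1 ⊕ M2) ⊕ M1 over the first 6 bytes.
byte 0: (81 ⊕ 36) ⊕ 6e = b7 ⊕ 6e = d9
byte 1: (17 ⊕ 87) ⊕ 6f = 90 ⊕ 6f = ff
byte 2: (21 ⊕ 86) ⊕ 72 = a7 ⊕ 72 = d5
byte 3: (61 ⊕ 62) ⊕ 74 = 03 ⊕ 74 = 77
byte 4: (77 ⊕ 8c) ⊕ 68 = fb ⊕ 68 = 93
byte 5: (f1 ⊕ 0e) ⊕ 20 = ff ⊕ 20 = df

d9ffd57793df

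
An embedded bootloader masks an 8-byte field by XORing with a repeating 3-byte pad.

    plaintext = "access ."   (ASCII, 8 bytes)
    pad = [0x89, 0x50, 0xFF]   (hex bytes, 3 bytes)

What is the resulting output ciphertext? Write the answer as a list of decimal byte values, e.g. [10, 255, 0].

The 3-byte key repeats, so the effective keystream is 89 50 ff 89 50 ff 89 50.
byte 0: 61 ⊕ 89 = e8
byte 1: 63 ⊕ 50 = 33
byte 2: 63 ⊕ ff = 9c
byte 3: 65 ⊕ 89 = ec
byte 4: 73 ⊕ 50 = 23
byte 5: 73 ⊕ ff = 8c
byte 6: 20 ⊕ 89 = a9
byte 7: 2e ⊕ 50 = 7e

[232, 51, 156, 236, 35, 140, 169, 126]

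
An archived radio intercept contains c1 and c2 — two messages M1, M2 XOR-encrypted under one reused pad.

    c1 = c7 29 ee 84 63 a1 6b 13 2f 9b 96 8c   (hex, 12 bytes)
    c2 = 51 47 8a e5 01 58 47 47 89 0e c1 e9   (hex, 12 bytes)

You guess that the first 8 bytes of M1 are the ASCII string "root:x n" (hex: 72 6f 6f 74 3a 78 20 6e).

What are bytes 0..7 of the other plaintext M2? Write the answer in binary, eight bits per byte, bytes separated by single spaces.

First, c1 ⊕ c2 = (M1 ⊕ K) ⊕ (M2 ⊕ K) = M1 ⊕ M2, so the key drops out. Then M2 = (M1 ⊕ M2) ⊕ M1 over the first 8 bytes.
byte 0: (c7 ⊕ 51) ⊕ 72 = 96 ⊕ 72 = e4
byte 1: (29 ⊕ 47) ⊕ 6f = 6e ⊕ 6f = 01
byte 2: (ee ⊕ 8a) ⊕ 6f = 64 ⊕ 6f = 0b
byte 3: (84 ⊕ e5) ⊕ 74 = 61 ⊕ 74 = 15
byte 4: (63 ⊕ 01) ⊕ 3a = 62 ⊕ 3a = 58
byte 5: (a1 ⊕ 58) ⊕ 78 = f9 ⊕ 78 = 81
byte 6: (6b ⊕ 47) ⊕ 20 = 2c ⊕ 20 = 0c
byte 7: (13 ⊕ 47) ⊕ 6e = 54 ⊕ 6e = 3a

11100100 00000001 00001011 00010101 01011000 10000001 00001100 00111010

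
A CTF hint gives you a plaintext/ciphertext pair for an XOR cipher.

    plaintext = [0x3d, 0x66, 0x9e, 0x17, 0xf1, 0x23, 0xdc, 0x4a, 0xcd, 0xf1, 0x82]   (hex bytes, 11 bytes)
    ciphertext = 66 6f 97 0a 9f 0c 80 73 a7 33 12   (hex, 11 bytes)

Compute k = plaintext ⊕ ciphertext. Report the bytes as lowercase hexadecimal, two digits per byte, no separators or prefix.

5b09091d6e2f5c396ac290

Since ciphertext = plaintext ⊕ k, XORing both sides with plaintext gives k = plaintext ⊕ ciphertext.
 61 XOR 102 =  91
102 XOR 111 =   9
158 XOR 151 =   9
 23 XOR  10 =  29
241 XOR 159 = 110
 35 XOR  12 =  47
220 XOR 128 =  92
 74 XOR 115 =  57
205 XOR 167 = 106
241 XOR  51 = 194
130 XOR  18 = 144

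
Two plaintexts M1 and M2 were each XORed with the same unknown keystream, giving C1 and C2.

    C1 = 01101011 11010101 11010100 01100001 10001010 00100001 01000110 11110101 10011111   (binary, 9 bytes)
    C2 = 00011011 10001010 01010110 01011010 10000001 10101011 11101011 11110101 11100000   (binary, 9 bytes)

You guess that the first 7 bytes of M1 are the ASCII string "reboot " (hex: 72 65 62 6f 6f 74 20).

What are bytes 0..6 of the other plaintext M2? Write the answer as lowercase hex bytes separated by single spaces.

02 3a e0 54 64 fe 8d

First, C1 ⊕ C2 = (M1 ⊕ K) ⊕ (M2 ⊕ K) = M1 ⊕ M2, so the key drops out. Then M2 = (M1 ⊕ M2) ⊕ M1 over the first 7 bytes.
byte 0: (6b ^ 1b) ^ 72 = 70 ^ 72 = 02
byte 1: (d5 ^ 8a) ^ 65 = 5f ^ 65 = 3a
byte 2: (d4 ^ 56) ^ 62 = 82 ^ 62 = e0
byte 3: (61 ^ 5a) ^ 6f = 3b ^ 6f = 54
byte 4: (8a ^ 81) ^ 6f = 0b ^ 6f = 64
byte 5: (21 ^ ab) ^ 74 = 8a ^ 74 = fe
byte 6: (46 ^ eb) ^ 20 = ad ^ 20 = 8d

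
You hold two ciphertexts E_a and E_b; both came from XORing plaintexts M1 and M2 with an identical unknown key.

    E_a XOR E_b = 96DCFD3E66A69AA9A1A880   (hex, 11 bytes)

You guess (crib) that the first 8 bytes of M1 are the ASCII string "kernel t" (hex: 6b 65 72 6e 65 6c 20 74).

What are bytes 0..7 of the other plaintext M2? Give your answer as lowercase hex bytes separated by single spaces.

Since E_a ⊕ E_b = M1 ⊕ M2, XORing with the guessed M1 bytes yields the corresponding M2 bytes: M2 = (E_a ⊕ E_b) ⊕ M1.
byte 0: 10010110 ^ 01101011 = 11111101
byte 1: 11011100 ^ 01100101 = 10111001
byte 2: 11111101 ^ 01110010 = 10001111
byte 3: 00111110 ^ 01101110 = 01010000
byte 4: 01100110 ^ 01100101 = 00000011
byte 5: 10100110 ^ 01101100 = 11001010
byte 6: 10011010 ^ 00100000 = 10111010
byte 7: 10101001 ^ 01110100 = 11011101

fd b9 8f 50 03 ca ba dd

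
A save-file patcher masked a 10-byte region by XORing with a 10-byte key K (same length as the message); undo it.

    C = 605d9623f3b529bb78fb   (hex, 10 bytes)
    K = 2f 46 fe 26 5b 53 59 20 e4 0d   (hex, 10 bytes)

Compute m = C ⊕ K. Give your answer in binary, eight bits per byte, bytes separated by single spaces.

01001111 00011011 01101000 00000101 10101000 11100110 01110000 10011011 10011100 11110110

01100000 xor 00101111 = 01001111
01011101 xor 01000110 = 00011011
10010110 xor 11111110 = 01101000
00100011 xor 00100110 = 00000101
11110011 xor 01011011 = 10101000
10110101 xor 01010011 = 11100110
00101001 xor 01011001 = 01110000
10111011 xor 00100000 = 10011011
01111000 xor 11100100 = 10011100
11111011 xor 00001101 = 11110110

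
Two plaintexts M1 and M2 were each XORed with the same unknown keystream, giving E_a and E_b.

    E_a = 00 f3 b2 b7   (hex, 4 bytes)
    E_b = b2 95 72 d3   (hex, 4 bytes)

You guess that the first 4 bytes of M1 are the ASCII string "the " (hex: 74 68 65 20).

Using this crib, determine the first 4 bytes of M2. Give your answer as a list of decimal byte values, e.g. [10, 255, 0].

[198, 14, 165, 68]

First, E_a ⊕ E_b = (M1 ⊕ K) ⊕ (M2 ⊕ K) = M1 ⊕ M2, so the key drops out. Then M2 = (M1 ⊕ M2) ⊕ M1 over the first 4 bytes.
byte 0: (00 ⊕ b2) ⊕ 74 = b2 ⊕ 74 = c6
byte 1: (f3 ⊕ 95) ⊕ 68 = 66 ⊕ 68 = 0e
byte 2: (b2 ⊕ 72) ⊕ 65 = c0 ⊕ 65 = a5
byte 3: (b7 ⊕ d3) ⊕ 20 = 64 ⊕ 20 = 44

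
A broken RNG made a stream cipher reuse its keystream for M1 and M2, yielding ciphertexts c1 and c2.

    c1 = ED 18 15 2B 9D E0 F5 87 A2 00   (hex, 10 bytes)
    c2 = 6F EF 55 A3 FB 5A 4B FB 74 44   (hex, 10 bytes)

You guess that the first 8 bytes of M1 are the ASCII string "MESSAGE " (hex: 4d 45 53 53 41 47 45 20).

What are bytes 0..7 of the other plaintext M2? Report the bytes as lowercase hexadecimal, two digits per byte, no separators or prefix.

cfb213db27fdfb5c

First, c1 ⊕ c2 = (M1 ⊕ K) ⊕ (M2 ⊕ K) = M1 ⊕ M2, so the key drops out. Then M2 = (M1 ⊕ M2) ⊕ M1 over the first 8 bytes.
byte 0: (ed ^ 6f) ^ 4d = 82 ^ 4d = cf
byte 1: (18 ^ ef) ^ 45 = f7 ^ 45 = b2
byte 2: (15 ^ 55) ^ 53 = 40 ^ 53 = 13
byte 3: (2b ^ a3) ^ 53 = 88 ^ 53 = db
byte 4: (9d ^ fb) ^ 41 = 66 ^ 41 = 27
byte 5: (e0 ^ 5a) ^ 47 = ba ^ 47 = fd
byte 6: (f5 ^ 4b) ^ 45 = be ^ 45 = fb
byte 7: (87 ^ fb) ^ 20 = 7c ^ 20 = 5c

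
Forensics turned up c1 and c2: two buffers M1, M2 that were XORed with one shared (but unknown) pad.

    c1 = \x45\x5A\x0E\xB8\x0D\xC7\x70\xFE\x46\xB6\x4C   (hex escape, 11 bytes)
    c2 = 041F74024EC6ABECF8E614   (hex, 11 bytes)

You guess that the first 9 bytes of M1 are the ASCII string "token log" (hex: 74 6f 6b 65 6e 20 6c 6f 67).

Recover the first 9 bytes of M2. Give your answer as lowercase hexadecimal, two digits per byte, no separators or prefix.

352a11df2d21b77dd9

First, c1 ⊕ c2 = (M1 ⊕ K) ⊕ (M2 ⊕ K) = M1 ⊕ M2, so the key drops out. Then M2 = (M1 ⊕ M2) ⊕ M1 over the first 9 bytes.
byte 0: (45 XOR 04) XOR 74 = 41 XOR 74 = 35
byte 1: (5a XOR 1f) XOR 6f = 45 XOR 6f = 2a
byte 2: (0e XOR 74) XOR 6b = 7a XOR 6b = 11
byte 3: (b8 XOR 02) XOR 65 = ba XOR 65 = df
byte 4: (0d XOR 4e) XOR 6e = 43 XOR 6e = 2d
byte 5: (c7 XOR c6) XOR 20 = 01 XOR 20 = 21
byte 6: (70 XOR ab) XOR 6c = db XOR 6c = b7
byte 7: (fe XOR ec) XOR 6f = 12 XOR 6f = 7d
byte 8: (46 XOR f8) XOR 67 = be XOR 67 = d9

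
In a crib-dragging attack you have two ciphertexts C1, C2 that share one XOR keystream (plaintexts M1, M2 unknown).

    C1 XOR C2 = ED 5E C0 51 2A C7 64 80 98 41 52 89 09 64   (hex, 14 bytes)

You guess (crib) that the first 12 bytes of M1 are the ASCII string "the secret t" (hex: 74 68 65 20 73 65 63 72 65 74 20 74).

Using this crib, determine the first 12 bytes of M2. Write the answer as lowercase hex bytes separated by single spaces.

99 36 a5 71 59 a2 07 f2 fd 35 72 fd

Since C1 ⊕ C2 = M1 ⊕ M2, XORing with the guessed M1 bytes yields the corresponding M2 bytes: M2 = (C1 ⊕ C2) ⊕ M1.
byte 0: ed xor 74 = 99
byte 1: 5e xor 68 = 36
byte 2: c0 xor 65 = a5
byte 3: 51 xor 20 = 71
byte 4: 2a xor 73 = 59
byte 5: c7 xor 65 = a2
byte 6: 64 xor 63 = 07
byte 7: 80 xor 72 = f2
byte 8: 98 xor 65 = fd
byte 9: 41 xor 74 = 35
byte 10: 52 xor 20 = 72
byte 11: 89 xor 74 = fd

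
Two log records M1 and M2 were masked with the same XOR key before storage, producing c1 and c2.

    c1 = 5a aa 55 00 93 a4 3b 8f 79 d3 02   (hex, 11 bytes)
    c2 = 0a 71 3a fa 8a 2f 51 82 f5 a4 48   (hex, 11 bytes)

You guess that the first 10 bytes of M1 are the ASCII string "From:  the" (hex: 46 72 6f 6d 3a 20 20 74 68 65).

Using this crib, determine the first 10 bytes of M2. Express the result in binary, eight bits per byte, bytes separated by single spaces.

00010110 10101001 00000000 10010111 00100011 10101011 01001010 01111001 11100100 00010010

First, c1 ⊕ c2 = (M1 ⊕ K) ⊕ (M2 ⊕ K) = M1 ⊕ M2, so the key drops out. Then M2 = (M1 ⊕ M2) ⊕ M1 over the first 10 bytes.
byte 0: (5a ^ 0a) ^ 46 = 50 ^ 46 = 16
byte 1: (aa ^ 71) ^ 72 = db ^ 72 = a9
byte 2: (55 ^ 3a) ^ 6f = 6f ^ 6f = 00
byte 3: (00 ^ fa) ^ 6d = fa ^ 6d = 97
byte 4: (93 ^ 8a) ^ 3a = 19 ^ 3a = 23
byte 5: (a4 ^ 2f) ^ 20 = 8b ^ 20 = ab
byte 6: (3b ^ 51) ^ 20 = 6a ^ 20 = 4a
byte 7: (8f ^ 82) ^ 74 = 0d ^ 74 = 79
byte 8: (79 ^ f5) ^ 68 = 8c ^ 68 = e4
byte 9: (d3 ^ a4) ^ 65 = 77 ^ 65 = 12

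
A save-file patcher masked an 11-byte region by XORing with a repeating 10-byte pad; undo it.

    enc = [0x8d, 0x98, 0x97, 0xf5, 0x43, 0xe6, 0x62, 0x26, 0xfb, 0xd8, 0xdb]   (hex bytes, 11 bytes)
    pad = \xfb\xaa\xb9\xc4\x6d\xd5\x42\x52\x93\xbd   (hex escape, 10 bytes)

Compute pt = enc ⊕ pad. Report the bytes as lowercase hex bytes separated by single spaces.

The 10-byte key repeats, so the effective keystream is fb aa b9 c4 6d d5 42 52 93 bd fb.
byte 0: 8d xor fb = 76
byte 1: 98 xor aa = 32
byte 2: 97 xor b9 = 2e
byte 3: f5 xor c4 = 31
byte 4: 43 xor 6d = 2e
byte 5: e6 xor d5 = 33
byte 6: 62 xor 42 = 20
byte 7: 26 xor 52 = 74
byte 8: fb xor 93 = 68
byte 9: d8 xor bd = 65
byte 10: db xor fb = 20

76 32 2e 31 2e 33 20 74 68 65 20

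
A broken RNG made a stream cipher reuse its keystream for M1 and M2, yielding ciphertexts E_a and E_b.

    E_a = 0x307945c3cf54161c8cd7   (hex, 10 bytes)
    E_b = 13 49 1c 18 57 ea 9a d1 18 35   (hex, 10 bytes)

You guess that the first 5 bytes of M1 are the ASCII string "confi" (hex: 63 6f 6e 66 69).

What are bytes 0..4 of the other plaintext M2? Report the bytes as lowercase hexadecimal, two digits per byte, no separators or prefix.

First, E_a ⊕ E_b = (M1 ⊕ K) ⊕ (M2 ⊕ K) = M1 ⊕ M2, so the key drops out. Then M2 = (M1 ⊕ M2) ⊕ M1 over the first 5 bytes.
byte 0: (30 XOR 13) XOR 63 = 23 XOR 63 = 40
byte 1: (79 XOR 49) XOR 6f = 30 XOR 6f = 5f
byte 2: (45 XOR 1c) XOR 6e = 59 XOR 6e = 37
byte 3: (c3 XOR 18) XOR 66 = db XOR 66 = bd
byte 4: (cf XOR 57) XOR 69 = 98 XOR 69 = f1

405f37bdf1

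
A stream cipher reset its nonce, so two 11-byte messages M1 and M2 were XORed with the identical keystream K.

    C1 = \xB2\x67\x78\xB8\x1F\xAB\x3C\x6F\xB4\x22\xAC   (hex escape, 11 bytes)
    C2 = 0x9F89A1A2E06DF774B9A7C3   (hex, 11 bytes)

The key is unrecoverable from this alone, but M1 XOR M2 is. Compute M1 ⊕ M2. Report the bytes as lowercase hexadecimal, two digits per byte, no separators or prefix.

C1 ⊕ C2 = (M1 ⊕ K) ⊕ (M2 ⊕ K) = M1 ⊕ M2 — the shared key cancels under XOR.
byte 0: b2 xor 9f = 2d
byte 1: 67 xor 89 = ee
byte 2: 78 xor a1 = d9
byte 3: b8 xor a2 = 1a
byte 4: 1f xor e0 = ff
byte 5: ab xor 6d = c6
byte 6: 3c xor f7 = cb
byte 7: 6f xor 74 = 1b
byte 8: b4 xor b9 = 0d
byte 9: 22 xor a7 = 85
byte 10: ac xor c3 = 6f

2deed91affc6cb1b0d856f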